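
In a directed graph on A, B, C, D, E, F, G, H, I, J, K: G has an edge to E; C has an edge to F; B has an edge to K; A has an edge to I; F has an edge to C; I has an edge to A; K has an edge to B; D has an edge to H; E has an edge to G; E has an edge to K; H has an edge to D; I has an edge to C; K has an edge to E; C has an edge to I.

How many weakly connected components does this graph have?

From A: component {A, C, F, I}.
From B: component {B, E, G, K}.
From D: component {D, H}.
From J: component {J}.
That's 4 components.

4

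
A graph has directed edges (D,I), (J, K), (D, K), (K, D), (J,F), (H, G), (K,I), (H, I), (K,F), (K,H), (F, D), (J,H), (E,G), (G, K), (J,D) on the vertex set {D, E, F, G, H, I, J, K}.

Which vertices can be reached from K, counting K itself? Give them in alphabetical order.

Start at K.
Its neighbours: D, F, H, I.
Then their neighbours: G.
Nothing further is reachable.

D, F, G, H, I, K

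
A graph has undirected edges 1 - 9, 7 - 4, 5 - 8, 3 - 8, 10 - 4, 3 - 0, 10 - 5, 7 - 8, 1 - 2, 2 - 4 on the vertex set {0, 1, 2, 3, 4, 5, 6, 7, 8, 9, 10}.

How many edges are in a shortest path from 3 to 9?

Distance 0: 3.
Distance 1: 0, 8.
Distance 2: 5, 7.
Distance 3: 4, 10.
Distance 4: 2.
Distance 5: 1.
Distance 6: 9 — contains 9.

6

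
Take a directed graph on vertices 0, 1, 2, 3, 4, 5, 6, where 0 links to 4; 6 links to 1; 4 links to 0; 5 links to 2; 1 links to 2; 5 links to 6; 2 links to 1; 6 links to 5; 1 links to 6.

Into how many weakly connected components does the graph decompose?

From 0: component {0, 4}.
From 1: component {1, 2, 5, 6}.
From 3: component {3}.
That's 3 components.

3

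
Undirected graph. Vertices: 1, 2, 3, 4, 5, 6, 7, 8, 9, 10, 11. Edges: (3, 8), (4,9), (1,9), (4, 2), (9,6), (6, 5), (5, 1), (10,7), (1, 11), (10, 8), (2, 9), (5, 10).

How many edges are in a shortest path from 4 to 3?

Distance 0: 4.
Distance 1: 2, 9.
Distance 2: 1, 6.
Distance 3: 5, 11.
Distance 4: 10.
Distance 5: 7, 8.
Distance 6: 3 — contains 3.

6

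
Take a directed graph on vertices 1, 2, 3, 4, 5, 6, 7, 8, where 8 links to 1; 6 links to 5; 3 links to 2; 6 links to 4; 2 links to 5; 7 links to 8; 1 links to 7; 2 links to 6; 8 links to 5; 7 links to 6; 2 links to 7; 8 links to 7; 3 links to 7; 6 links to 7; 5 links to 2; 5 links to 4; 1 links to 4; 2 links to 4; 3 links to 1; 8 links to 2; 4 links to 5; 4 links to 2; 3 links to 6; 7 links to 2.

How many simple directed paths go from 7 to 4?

7→2→4
7→2→5→4
7→2→6→4
7→2→6→5→4
7→6→4
7→6→5→2→4
7→6→5→4
7→8→1→4
7→8→2→4
7→8→2→5→4
7→8→2→6→4
7→8→2→6→5→4
7→8→5→2→4
7→8→5→2→6→4
7→8→5→4

15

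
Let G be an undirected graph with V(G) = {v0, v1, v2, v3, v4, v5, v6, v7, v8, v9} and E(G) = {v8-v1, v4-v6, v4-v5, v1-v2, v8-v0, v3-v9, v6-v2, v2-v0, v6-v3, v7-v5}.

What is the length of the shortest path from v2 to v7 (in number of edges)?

Distance 0: v2.
Distance 1: v0, v1, v6.
Distance 2: v3, v4, v8.
Distance 3: v5, v9.
Distance 4: v7 — contains v7.

4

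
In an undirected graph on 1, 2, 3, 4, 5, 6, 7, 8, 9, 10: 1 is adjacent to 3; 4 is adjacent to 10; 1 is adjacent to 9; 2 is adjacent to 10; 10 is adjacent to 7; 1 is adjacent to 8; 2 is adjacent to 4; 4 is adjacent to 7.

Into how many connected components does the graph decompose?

From 1: component {1, 3, 8, 9}.
From 2: component {2, 4, 7, 10}.
From 5: component {5}.
From 6: component {6}.
That's 4 components.

4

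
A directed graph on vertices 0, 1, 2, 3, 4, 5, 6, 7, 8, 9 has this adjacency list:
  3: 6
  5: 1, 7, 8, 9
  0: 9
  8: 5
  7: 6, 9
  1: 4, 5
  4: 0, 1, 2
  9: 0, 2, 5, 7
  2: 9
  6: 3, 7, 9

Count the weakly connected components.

From 0: component {0, 1, 2, 3, 4, 5, 6, 7, 8, 9}.
That's 1 component.

1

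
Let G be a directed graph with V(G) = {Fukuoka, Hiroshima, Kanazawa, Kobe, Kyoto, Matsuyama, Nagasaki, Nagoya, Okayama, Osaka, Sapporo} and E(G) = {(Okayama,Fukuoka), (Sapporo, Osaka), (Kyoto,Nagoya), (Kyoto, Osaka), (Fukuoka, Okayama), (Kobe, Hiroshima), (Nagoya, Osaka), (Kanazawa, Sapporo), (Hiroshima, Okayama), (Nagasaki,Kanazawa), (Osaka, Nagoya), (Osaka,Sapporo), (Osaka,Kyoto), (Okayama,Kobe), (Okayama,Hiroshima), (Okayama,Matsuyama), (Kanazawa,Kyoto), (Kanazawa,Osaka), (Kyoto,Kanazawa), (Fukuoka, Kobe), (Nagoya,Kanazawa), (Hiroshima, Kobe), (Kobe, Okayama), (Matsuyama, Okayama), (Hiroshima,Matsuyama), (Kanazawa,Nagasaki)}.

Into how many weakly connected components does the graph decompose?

2

From Fukuoka: component {Fukuoka, Hiroshima, Kobe, Matsuyama, Okayama}.
From Kanazawa: component {Kanazawa, Kyoto, Nagasaki, Nagoya, Osaka, Sapporo}.
That's 2 components.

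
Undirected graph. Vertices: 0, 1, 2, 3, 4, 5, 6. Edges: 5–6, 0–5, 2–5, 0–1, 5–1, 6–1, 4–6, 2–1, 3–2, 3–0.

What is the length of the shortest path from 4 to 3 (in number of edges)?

Distance 0: 4.
Distance 1: 6.
Distance 2: 1, 5.
Distance 3: 0, 2.
Distance 4: 3 — contains 3.

4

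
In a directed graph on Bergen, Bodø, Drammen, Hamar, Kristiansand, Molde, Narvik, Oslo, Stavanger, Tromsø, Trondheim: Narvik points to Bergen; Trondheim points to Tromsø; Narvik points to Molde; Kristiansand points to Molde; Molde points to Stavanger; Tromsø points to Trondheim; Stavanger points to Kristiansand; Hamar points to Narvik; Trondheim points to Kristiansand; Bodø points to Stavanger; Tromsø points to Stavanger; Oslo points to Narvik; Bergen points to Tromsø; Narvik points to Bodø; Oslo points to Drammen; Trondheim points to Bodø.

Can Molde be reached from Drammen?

No

Drammen has no outgoing edges, so nothing is reachable from it.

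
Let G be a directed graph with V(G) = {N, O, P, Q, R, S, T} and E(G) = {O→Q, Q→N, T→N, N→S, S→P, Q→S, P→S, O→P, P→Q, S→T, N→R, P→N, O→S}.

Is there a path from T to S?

Yes

Explore from T.
Distance 1: reach N.
Distance 2: reach R, S.
Found S.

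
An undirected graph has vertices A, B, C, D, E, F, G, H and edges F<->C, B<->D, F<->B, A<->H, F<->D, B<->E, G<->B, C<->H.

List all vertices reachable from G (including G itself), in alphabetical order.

A, B, C, D, E, F, G, H

Start at G.
Its neighbours: B.
Then their neighbours: D, E, F.
Then next layer: C.
Then next layer: H.
Then next layer: A.
Every vertex is now reached.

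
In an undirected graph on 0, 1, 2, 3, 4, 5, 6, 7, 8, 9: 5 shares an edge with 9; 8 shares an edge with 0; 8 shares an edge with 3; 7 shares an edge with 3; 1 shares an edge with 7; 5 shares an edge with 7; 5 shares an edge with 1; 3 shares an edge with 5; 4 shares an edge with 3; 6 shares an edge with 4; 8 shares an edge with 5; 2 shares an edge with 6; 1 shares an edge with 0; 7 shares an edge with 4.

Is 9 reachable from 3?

Yes

Explore from 3.
Distance 1: reach 4, 5, 7, 8.
Distance 2: reach 0, 1, 6, 9.
Found 9.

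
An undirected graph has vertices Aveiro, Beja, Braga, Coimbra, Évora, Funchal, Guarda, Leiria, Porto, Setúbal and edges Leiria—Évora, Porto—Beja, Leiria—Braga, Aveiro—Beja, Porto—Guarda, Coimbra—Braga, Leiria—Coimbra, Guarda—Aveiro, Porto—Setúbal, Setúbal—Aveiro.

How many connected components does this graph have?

From Aveiro: component {Aveiro, Beja, Guarda, Porto, Setúbal}.
From Braga: component {Braga, Coimbra, Évora, Leiria}.
From Funchal: component {Funchal}.
That's 3 components.

3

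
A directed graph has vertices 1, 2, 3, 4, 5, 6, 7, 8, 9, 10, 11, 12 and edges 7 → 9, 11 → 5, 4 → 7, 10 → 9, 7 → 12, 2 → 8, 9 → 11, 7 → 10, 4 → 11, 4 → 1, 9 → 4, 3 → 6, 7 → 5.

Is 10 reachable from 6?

No

6 has no outgoing edges, so nothing is reachable from it.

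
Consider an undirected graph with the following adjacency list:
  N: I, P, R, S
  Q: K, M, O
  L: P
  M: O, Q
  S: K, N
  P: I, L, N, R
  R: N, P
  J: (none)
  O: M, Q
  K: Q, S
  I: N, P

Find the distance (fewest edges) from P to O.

5

Distance 0: P.
Distance 1: I, L, N, R.
Distance 2: S.
Distance 3: K.
Distance 4: Q.
Distance 5: M, O — contains O.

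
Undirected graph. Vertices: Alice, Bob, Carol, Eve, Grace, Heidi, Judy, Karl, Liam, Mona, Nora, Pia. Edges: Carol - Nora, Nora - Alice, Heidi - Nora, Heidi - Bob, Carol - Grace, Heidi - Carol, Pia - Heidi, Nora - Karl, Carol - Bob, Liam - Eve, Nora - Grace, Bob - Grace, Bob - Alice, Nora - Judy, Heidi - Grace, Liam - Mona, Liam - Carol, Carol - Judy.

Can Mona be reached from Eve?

Explore from Eve.
Distance 1: reach Liam.
Distance 2: reach Carol, Mona.
Found Mona.

Yes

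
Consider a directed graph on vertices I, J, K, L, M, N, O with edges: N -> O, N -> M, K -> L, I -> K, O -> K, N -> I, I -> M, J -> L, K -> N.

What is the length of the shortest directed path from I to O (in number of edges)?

Distance 0: I.
Distance 1: K, M.
Distance 2: L, N.
Distance 3: O — contains O.

3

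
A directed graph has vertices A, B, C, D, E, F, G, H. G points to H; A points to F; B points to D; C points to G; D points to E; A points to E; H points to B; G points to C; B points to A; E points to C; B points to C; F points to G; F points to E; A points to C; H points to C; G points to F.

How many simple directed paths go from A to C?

7

A→C
A→E→C
A→F→E→C
A→F→G→C
A→F→G→H→B→C
A→F→G→H→B→D→E→C
A→F→G→H→C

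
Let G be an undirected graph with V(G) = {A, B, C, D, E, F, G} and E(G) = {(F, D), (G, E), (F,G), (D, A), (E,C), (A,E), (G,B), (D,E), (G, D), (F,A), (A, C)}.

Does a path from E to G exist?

Yes

Explore from E.
Distance 1: reach A, C, D, G.
Found G.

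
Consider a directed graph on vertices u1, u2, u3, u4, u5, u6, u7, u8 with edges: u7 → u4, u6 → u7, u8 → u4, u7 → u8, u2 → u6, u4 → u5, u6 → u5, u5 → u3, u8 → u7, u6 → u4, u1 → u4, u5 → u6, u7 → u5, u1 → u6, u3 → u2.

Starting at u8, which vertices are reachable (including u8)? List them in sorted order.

Start at u8.
Its neighbours: u4, u7.
Then their neighbours: u5.
Then next layer: u3, u6.
Then next layer: u2.
Nothing further is reachable.

u2, u3, u4, u5, u6, u7, u8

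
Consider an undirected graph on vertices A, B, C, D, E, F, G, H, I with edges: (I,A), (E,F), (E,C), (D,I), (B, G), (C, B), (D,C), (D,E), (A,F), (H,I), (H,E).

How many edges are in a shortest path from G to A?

5

Distance 0: G.
Distance 1: B.
Distance 2: C.
Distance 3: D, E.
Distance 4: F, H, I.
Distance 5: A — contains A.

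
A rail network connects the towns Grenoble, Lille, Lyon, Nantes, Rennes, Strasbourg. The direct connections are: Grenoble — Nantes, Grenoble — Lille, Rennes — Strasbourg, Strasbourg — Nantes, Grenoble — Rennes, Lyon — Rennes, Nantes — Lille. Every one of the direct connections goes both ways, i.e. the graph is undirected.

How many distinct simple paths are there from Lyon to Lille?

Lyon–Rennes–Grenoble–Lille
Lyon–Rennes–Grenoble–Nantes–Lille
Lyon–Rennes–Strasbourg–Nantes–Grenoble–Lille
Lyon–Rennes–Strasbourg–Nantes–Lille

4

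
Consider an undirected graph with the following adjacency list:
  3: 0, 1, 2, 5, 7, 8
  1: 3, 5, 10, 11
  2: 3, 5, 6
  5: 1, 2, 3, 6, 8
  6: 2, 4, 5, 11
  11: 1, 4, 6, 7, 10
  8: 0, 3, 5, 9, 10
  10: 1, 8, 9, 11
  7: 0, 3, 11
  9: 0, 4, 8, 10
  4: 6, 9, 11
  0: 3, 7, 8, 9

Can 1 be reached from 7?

Yes

Explore from 7.
Distance 1: reach 0, 3, 11.
Distance 2: reach 1, 2, 4, 5, 6, 8, 9, 10.
Found 1.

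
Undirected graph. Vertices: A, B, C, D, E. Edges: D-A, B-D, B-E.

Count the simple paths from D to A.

1

D–A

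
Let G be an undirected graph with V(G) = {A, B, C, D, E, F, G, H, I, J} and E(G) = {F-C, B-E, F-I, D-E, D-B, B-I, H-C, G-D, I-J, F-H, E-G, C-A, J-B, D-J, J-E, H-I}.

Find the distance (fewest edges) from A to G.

6

Distance 0: A.
Distance 1: C.
Distance 2: F, H.
Distance 3: I.
Distance 4: B, J.
Distance 5: D, E.
Distance 6: G — contains G.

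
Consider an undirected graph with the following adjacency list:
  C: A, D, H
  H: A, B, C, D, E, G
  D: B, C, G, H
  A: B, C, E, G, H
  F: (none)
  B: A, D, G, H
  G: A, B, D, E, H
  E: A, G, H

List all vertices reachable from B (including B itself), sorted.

Start at B.
Its neighbours: A, D, G, H.
Then their neighbours: C, E.
Nothing further is reachable.

A, B, C, D, E, G, H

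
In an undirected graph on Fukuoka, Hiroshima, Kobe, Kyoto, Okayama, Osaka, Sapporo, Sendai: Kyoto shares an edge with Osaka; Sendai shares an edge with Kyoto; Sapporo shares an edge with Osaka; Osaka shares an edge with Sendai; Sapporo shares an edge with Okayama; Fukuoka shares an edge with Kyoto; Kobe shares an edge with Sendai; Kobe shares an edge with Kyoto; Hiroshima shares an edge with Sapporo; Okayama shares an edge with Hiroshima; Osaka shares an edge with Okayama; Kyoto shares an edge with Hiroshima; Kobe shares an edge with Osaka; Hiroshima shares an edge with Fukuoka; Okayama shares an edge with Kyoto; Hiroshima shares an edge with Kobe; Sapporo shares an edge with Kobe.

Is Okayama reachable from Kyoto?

Explore from Kyoto.
Distance 1: reach Fukuoka, Hiroshima, Kobe, Okayama, Osaka, Sendai.
Found Okayama.

Yes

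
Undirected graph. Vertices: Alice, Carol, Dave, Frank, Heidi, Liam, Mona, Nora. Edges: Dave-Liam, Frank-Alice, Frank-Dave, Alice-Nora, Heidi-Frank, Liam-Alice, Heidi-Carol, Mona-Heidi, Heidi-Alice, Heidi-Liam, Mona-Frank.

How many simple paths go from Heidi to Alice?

7

Heidi–Alice
Heidi–Frank–Alice
Heidi–Frank–Dave–Liam–Alice
Heidi–Liam–Alice
Heidi–Liam–Dave–Frank–Alice
Heidi–Mona–Frank–Alice
Heidi–Mona–Frank–Dave–Liam–Alice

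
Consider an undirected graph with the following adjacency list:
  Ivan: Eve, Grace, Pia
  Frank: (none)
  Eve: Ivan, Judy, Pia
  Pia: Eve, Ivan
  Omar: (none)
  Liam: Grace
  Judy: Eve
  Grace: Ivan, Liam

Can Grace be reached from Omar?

Omar has no edges, so nothing is reachable from it.

No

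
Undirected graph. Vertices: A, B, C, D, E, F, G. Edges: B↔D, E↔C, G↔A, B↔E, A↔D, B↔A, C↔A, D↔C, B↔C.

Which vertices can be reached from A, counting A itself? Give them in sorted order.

Start at A.
Its neighbours: B, C, D, G.
Then their neighbours: E.
Nothing further is reachable.

A, B, C, D, E, G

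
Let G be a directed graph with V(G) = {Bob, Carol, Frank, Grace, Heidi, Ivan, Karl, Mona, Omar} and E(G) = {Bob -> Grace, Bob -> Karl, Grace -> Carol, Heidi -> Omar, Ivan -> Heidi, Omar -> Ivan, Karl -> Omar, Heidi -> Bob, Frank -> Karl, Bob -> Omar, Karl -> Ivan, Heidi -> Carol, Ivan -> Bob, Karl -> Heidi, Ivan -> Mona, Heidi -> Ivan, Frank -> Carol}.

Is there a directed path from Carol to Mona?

Carol has no outgoing edges, so nothing is reachable from it.

No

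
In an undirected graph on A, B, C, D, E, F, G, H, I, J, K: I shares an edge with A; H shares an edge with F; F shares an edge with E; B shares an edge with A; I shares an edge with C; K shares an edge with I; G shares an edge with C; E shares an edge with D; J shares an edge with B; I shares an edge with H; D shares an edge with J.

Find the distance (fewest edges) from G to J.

Distance 0: G.
Distance 1: C.
Distance 2: I.
Distance 3: A, H, K.
Distance 4: B, F.
Distance 5: E, J — contains J.

5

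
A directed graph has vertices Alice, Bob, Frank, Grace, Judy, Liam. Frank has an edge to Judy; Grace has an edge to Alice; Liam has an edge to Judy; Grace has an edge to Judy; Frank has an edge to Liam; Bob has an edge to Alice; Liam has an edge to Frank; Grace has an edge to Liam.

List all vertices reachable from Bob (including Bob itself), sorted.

Start at Bob.
Its neighbours: Alice.
Nothing further is reachable.

Alice, Bob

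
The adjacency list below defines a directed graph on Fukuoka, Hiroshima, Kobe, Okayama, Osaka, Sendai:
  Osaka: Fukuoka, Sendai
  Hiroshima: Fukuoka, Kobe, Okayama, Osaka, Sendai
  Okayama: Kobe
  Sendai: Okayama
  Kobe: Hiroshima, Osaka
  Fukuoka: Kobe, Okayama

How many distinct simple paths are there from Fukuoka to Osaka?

4

Fukuoka→Kobe→Hiroshima→Osaka
Fukuoka→Kobe→Osaka
Fukuoka→Okayama→Kobe→Hiroshima→Osaka
Fukuoka→Okayama→Kobe→Osaka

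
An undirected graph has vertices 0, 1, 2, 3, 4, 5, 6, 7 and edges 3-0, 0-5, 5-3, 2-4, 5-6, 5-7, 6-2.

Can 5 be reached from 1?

1 has no edges, so nothing is reachable from it.

No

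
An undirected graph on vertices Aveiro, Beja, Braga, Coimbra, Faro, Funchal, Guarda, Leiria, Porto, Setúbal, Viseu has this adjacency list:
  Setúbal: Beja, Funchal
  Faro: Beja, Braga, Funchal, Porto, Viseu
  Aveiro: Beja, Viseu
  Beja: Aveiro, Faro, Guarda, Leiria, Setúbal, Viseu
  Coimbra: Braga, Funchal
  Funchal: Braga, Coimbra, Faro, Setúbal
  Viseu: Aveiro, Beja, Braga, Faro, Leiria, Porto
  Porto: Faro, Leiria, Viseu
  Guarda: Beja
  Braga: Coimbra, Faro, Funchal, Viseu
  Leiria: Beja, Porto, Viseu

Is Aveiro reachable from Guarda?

Yes

Explore from Guarda.
Distance 1: reach Beja.
Distance 2: reach Aveiro, Faro, Leiria, Setúbal, Viseu.
Found Aveiro.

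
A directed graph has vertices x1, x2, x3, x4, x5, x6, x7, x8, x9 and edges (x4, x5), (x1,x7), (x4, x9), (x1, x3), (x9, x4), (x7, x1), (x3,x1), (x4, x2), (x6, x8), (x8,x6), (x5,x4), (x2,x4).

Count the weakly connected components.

From x1: component {x1, x3, x7}.
From x2: component {x2, x4, x5, x9}.
From x6: component {x6, x8}.
That's 3 components.

3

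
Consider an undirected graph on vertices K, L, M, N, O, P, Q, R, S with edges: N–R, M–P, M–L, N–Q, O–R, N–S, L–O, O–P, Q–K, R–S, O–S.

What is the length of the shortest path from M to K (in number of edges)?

6

Distance 0: M.
Distance 1: L, P.
Distance 2: O.
Distance 3: R, S.
Distance 4: N.
Distance 5: Q.
Distance 6: K — contains K.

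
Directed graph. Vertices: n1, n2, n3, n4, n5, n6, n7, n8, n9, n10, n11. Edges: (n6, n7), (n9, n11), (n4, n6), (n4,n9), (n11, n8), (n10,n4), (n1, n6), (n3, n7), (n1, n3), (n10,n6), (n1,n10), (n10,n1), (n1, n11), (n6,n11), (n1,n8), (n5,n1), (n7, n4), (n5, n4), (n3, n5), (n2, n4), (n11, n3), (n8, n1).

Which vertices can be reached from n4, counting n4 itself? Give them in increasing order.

Start at n4.
Its neighbours: n6, n9.
Then their neighbours: n7, n11.
Then next layer: n3, n8.
Then next layer: n1, n5.
Then next layer: n10.
Nothing further is reachable.

n1, n3, n4, n5, n6, n7, n8, n9, n10, n11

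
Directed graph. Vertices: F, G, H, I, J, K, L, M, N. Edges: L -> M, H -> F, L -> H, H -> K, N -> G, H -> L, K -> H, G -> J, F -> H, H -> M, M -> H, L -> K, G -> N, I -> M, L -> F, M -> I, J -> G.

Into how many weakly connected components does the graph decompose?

From F: component {F, H, I, K, L, M}.
From G: component {G, J, N}.
That's 2 components.

2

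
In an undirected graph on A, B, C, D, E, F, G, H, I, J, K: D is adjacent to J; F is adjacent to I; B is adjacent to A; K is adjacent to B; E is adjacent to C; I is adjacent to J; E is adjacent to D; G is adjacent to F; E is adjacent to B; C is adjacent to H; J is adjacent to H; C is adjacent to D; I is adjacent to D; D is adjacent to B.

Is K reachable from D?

Yes

Explore from D.
Distance 1: reach B, C, E, I, J.
Distance 2: reach A, F, H, K.
Found K.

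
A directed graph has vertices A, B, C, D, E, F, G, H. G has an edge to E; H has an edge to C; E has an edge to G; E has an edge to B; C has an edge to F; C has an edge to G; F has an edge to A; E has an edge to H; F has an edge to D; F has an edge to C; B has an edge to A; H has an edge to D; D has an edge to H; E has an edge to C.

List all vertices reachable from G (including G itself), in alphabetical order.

Start at G.
Its neighbours: E.
Then their neighbours: B, C, H.
Then next layer: A, D, F.
Every vertex is now reached.

A, B, C, D, E, F, G, H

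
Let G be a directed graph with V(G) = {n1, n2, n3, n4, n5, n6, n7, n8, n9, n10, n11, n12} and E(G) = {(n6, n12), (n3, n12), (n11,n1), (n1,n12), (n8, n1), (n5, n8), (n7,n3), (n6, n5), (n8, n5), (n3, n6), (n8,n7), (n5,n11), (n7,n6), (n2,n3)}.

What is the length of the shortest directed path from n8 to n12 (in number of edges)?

2

Distance 0: n8.
Distance 1: n1, n5, n7.
Distance 2: n3, n6, n11, n12 — contains n12.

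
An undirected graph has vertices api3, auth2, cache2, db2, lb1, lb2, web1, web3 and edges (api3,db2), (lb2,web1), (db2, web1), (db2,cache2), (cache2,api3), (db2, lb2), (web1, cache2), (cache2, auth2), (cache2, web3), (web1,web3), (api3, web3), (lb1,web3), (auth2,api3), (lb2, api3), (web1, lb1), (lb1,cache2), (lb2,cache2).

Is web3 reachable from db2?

Yes

Explore from db2.
Distance 1: reach api3, cache2, lb2, web1.
Distance 2: reach auth2, lb1, web3.
Found web3.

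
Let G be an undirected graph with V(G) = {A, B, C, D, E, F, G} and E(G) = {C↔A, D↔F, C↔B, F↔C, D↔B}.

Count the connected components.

From A: component {A, B, C, D, F}.
From E: component {E}.
From G: component {G}.
That's 3 components.

3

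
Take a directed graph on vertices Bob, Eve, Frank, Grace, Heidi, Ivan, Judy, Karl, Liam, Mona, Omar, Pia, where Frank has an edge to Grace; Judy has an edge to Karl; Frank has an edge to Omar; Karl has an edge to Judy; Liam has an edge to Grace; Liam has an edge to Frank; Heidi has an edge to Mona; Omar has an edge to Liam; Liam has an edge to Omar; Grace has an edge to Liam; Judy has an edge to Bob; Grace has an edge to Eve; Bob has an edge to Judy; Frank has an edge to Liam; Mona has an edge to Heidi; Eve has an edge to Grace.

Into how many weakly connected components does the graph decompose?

5

From Bob: component {Bob, Judy, Karl}.
From Eve: component {Eve, Frank, Grace, Liam, Omar}.
From Heidi: component {Heidi, Mona}.
From Ivan: component {Ivan}.
From Pia: component {Pia}.
That's 5 components.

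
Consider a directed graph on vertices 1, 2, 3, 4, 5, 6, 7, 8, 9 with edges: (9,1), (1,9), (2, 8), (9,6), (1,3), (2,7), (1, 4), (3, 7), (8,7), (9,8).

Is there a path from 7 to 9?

No

7 has no outgoing edges, so nothing is reachable from it.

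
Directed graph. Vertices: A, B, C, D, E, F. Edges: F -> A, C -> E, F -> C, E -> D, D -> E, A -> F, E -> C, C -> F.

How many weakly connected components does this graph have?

2

From A: component {A, C, D, E, F}.
From B: component {B}.
That's 2 components.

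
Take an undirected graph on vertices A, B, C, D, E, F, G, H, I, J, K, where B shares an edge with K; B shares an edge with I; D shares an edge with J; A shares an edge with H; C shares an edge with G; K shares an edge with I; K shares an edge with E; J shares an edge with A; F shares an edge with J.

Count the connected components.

From A: component {A, D, F, H, J}.
From B: component {B, E, I, K}.
From C: component {C, G}.
That's 3 components.

3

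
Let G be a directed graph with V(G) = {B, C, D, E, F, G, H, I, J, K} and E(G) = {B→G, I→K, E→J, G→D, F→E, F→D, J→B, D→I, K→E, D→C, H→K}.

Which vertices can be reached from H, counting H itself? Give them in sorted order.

Start at H.
Its neighbours: K.
Then their neighbours: E.
Then next layer: J.
Then next layer: B.
Then next layer: G.
Then next layer: D.
Then next layer: C, I.
Nothing further is reachable.

B, C, D, E, G, H, I, J, K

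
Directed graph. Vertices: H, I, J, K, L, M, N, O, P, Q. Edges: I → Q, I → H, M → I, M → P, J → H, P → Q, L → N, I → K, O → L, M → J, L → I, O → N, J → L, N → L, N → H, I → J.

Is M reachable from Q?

Q has no outgoing edges, so nothing is reachable from it.

No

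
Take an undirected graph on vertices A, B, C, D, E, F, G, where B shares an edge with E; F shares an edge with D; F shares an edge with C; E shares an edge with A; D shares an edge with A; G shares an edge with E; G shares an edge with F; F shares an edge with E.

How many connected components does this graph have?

From A: component {A, B, C, D, E, F, G}.
That's 1 component.

1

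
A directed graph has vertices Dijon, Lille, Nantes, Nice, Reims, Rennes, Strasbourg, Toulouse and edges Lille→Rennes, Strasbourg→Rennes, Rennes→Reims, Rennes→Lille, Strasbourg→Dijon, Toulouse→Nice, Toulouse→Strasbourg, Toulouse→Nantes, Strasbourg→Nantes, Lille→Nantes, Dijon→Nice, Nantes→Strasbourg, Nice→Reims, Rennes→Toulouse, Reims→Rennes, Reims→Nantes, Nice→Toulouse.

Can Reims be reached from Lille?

Explore from Lille.
Distance 1: reach Nantes, Rennes.
Distance 2: reach Reims, Strasbourg, Toulouse.
Found Reims.

Yes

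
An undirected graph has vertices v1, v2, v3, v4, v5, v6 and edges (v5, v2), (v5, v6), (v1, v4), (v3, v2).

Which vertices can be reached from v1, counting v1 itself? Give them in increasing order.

v1, v4

Start at v1.
Its neighbours: v4.
Nothing further is reachable.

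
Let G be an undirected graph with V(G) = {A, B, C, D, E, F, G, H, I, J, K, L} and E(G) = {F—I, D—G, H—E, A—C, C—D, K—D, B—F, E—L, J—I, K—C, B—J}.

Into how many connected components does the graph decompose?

From A: component {A, C, D, G, K}.
From B: component {B, F, I, J}.
From E: component {E, H, L}.
That's 3 components.

3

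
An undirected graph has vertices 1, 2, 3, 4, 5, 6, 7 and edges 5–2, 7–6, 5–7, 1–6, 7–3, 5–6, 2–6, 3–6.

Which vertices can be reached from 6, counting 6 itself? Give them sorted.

1, 2, 3, 5, 6, 7

Start at 6.
Its neighbours: 1, 2, 3, 5, 7.
Nothing further is reachable.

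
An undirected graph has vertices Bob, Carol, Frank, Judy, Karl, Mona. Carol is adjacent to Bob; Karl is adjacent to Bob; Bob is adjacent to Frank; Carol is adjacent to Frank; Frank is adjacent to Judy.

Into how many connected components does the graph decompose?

2

From Bob: component {Bob, Carol, Frank, Judy, Karl}.
From Mona: component {Mona}.
That's 2 components.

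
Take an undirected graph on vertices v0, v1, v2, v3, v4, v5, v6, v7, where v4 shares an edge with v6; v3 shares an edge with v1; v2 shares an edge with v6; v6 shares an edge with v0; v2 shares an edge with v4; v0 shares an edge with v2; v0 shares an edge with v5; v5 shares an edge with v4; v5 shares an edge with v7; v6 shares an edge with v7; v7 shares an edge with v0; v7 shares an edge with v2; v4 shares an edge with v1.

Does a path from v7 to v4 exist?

Explore from v7.
Distance 1: reach v0, v2, v5, v6.
Distance 2: reach v4.
Found v4.

Yes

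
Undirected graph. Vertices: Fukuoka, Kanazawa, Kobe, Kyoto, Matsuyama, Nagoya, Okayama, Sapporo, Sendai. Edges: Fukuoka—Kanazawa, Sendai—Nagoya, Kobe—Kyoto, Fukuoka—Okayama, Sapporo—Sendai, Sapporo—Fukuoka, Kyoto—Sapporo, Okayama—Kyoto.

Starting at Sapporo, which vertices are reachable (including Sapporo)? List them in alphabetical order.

Start at Sapporo.
Its neighbours: Fukuoka, Kyoto, Sendai.
Then their neighbours: Kanazawa, Kobe, Nagoya, Okayama.
Nothing further is reachable.

Fukuoka, Kanazawa, Kobe, Kyoto, Nagoya, Okayama, Sapporo, Sendai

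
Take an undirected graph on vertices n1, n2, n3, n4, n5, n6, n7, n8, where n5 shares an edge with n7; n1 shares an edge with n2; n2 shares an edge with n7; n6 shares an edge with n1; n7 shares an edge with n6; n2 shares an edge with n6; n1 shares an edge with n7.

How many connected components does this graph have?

4

From n1: component {n1, n2, n5, n6, n7}.
From n3: component {n3}.
From n4: component {n4}.
From n8: component {n8}.
That's 4 components.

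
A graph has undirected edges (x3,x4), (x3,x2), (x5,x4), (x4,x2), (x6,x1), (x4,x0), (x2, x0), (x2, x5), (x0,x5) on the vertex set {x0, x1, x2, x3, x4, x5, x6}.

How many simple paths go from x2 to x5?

7

x2–x0–x4–x5
x2–x0–x5
x2–x3–x4–x0–x5
x2–x3–x4–x5
x2–x4–x0–x5
x2–x4–x5
x2–x5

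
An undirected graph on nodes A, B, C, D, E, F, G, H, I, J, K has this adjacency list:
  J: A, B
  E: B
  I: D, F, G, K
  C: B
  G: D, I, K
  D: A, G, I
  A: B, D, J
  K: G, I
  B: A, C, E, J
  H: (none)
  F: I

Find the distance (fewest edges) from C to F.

5

Distance 0: C.
Distance 1: B.
Distance 2: A, E, J.
Distance 3: D.
Distance 4: G, I.
Distance 5: F, K — contains F.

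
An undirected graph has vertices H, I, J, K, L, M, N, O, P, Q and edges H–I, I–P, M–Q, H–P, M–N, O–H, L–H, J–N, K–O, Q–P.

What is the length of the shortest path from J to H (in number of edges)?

5

Distance 0: J.
Distance 1: N.
Distance 2: M.
Distance 3: Q.
Distance 4: P.
Distance 5: H, I — contains H.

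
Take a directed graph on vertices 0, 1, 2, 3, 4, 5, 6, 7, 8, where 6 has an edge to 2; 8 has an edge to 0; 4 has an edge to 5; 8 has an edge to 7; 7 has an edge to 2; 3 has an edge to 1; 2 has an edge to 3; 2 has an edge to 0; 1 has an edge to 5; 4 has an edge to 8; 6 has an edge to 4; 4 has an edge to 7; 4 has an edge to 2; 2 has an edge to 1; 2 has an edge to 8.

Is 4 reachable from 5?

5 has no outgoing edges, so nothing is reachable from it.

No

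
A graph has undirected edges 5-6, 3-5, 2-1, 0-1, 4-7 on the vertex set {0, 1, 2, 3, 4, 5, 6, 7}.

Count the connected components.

From 0: component {0, 1, 2}.
From 3: component {3, 5, 6}.
From 4: component {4, 7}.
That's 3 components.

3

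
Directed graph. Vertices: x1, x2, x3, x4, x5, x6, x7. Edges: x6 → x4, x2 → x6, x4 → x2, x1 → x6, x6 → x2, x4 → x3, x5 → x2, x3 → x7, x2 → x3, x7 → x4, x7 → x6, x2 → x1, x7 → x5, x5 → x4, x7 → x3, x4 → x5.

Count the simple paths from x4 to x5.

3

x4→x2→x3→x7→x5
x4→x3→x7→x5
x4→x5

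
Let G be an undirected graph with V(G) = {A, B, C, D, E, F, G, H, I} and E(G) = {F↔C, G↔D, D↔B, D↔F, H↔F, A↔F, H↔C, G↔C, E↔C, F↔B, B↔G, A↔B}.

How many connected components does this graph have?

From A: component {A, B, C, D, E, F, G, H}.
From I: component {I}.
That's 2 components.

2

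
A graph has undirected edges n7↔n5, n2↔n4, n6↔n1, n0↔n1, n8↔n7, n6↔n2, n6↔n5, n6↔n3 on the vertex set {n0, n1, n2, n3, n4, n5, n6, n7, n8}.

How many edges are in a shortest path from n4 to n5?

3

Distance 0: n4.
Distance 1: n2.
Distance 2: n6.
Distance 3: n1, n3, n5 — contains n5.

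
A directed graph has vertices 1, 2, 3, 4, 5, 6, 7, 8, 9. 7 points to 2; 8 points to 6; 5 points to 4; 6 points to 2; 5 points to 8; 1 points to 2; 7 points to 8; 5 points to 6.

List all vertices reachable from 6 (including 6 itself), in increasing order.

Start at 6.
Its neighbours: 2.
Nothing further is reachable.

2, 6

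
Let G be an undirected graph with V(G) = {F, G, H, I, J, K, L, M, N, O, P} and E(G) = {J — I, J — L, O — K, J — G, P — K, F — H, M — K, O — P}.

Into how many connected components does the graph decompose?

4

From F: component {F, H}.
From G: component {G, I, J, L}.
From K: component {K, M, O, P}.
From N: component {N}.
That's 4 components.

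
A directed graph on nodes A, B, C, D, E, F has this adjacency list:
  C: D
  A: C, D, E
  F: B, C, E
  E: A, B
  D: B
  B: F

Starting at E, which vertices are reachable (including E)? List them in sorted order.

A, B, C, D, E, F

Start at E.
Its neighbours: A, B.
Then their neighbours: C, D, F.
Every vertex is now reached.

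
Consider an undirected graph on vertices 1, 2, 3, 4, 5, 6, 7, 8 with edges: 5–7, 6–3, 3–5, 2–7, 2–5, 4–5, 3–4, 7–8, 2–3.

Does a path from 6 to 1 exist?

No

Explore from 6.
Distance 1: reach 3.
Distance 2: reach 2, 4, 5.
Distance 3: reach 7.
Distance 4: reach 8.
The search is exhausted without reaching 1; it lies in a different component.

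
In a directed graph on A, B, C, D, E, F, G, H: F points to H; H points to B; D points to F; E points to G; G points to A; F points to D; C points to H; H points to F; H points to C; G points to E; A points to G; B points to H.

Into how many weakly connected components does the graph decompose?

2

From A: component {A, E, G}.
From B: component {B, C, D, F, H}.
That's 2 components.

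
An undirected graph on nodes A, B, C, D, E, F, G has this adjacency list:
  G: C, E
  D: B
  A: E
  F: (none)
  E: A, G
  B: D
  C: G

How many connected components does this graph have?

3

From A: component {A, C, E, G}.
From B: component {B, D}.
From F: component {F}.
That's 3 components.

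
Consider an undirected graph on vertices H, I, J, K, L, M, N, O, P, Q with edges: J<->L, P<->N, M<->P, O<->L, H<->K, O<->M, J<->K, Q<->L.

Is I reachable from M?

No

Explore from M.
Distance 1: reach O, P.
Distance 2: reach L, N.
Distance 3: reach J, Q.
Distance 4: reach K.
Distance 5: reach H.
The search is exhausted without reaching I; it lies in a different component.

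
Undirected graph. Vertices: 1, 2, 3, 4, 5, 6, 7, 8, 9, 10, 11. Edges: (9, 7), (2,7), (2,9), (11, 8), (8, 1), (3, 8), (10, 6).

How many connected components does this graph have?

5

From 1: component {1, 3, 8, 11}.
From 2: component {2, 7, 9}.
From 4: component {4}.
From 5: component {5}.
From 6: component {6, 10}.
That's 5 components.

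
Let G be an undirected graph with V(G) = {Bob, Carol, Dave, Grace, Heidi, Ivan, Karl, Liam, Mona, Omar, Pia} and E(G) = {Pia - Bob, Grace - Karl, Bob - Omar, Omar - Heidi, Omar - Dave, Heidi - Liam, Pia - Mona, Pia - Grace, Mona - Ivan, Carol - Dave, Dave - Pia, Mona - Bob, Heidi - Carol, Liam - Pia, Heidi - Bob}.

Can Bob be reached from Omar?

Yes

Explore from Omar.
Distance 1: reach Bob, Dave, Heidi.
Found Bob.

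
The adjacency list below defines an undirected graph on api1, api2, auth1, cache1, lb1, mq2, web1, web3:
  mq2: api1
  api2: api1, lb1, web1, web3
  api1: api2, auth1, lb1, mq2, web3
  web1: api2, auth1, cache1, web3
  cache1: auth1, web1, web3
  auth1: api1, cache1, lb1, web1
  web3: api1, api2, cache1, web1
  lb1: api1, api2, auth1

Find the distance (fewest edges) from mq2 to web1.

Distance 0: mq2.
Distance 1: api1.
Distance 2: api2, auth1, lb1, web3.
Distance 3: cache1, web1 — contains web1.

3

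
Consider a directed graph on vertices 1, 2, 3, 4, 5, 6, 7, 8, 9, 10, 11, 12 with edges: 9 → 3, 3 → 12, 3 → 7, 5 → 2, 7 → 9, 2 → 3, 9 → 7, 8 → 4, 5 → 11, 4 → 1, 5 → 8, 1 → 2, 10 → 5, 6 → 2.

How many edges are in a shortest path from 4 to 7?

Distance 0: 4.
Distance 1: 1.
Distance 2: 2.
Distance 3: 3.
Distance 4: 7, 12 — contains 7.

4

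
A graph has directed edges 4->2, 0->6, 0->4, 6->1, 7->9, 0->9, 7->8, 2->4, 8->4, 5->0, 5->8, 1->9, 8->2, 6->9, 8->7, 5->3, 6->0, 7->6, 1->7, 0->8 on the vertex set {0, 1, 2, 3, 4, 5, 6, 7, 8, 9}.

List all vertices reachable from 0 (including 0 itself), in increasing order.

Start at 0.
Its neighbours: 4, 6, 8, 9.
Then their neighbours: 1, 2, 7.
Nothing further is reachable.

0, 1, 2, 4, 6, 7, 8, 9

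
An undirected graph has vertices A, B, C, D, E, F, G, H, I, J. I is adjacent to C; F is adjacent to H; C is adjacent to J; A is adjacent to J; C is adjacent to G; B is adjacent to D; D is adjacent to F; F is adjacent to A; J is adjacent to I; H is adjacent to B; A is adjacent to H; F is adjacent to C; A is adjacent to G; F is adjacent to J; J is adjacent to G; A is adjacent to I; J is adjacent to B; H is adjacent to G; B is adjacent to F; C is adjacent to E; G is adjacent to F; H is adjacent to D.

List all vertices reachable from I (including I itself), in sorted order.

Start at I.
Its neighbours: A, C, J.
Then their neighbours: B, E, F, G, H.
Then next layer: D.
Every vertex is now reached.

A, B, C, D, E, F, G, H, I, J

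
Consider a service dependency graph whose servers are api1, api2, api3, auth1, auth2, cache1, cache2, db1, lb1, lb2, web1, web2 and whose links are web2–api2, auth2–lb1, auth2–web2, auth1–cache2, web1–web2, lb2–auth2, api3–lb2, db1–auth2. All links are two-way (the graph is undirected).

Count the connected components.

4

From api1: component {api1}.
From api2: component {api2, api3, auth2, db1, lb1, lb2, web1, web2}.
From auth1: component {auth1, cache2}.
From cache1: component {cache1}.
That's 4 components.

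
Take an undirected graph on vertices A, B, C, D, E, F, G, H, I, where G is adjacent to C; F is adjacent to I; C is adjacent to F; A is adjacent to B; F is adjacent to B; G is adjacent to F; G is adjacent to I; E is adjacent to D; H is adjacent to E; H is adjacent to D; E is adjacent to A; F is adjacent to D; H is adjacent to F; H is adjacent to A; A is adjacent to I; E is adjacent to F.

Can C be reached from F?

Explore from F.
Distance 1: reach B, C, D, E, G, H, I.
Found C.

Yes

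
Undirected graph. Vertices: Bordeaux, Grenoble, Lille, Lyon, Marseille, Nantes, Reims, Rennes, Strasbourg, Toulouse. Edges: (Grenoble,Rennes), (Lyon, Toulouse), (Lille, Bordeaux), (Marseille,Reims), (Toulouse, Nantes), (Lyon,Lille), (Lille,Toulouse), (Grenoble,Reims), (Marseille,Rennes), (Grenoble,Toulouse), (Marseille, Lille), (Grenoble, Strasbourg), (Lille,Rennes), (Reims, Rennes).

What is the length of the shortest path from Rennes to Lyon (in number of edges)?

Distance 0: Rennes.
Distance 1: Grenoble, Lille, Marseille, Reims.
Distance 2: Bordeaux, Lyon, Strasbourg, Toulouse — contains Lyon.

2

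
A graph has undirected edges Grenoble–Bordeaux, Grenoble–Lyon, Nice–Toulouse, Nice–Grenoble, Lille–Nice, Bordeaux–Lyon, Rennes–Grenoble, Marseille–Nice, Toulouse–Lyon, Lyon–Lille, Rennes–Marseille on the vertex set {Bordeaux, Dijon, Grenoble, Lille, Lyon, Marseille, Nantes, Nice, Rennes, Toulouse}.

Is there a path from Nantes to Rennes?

No

Nantes has no edges, so nothing is reachable from it.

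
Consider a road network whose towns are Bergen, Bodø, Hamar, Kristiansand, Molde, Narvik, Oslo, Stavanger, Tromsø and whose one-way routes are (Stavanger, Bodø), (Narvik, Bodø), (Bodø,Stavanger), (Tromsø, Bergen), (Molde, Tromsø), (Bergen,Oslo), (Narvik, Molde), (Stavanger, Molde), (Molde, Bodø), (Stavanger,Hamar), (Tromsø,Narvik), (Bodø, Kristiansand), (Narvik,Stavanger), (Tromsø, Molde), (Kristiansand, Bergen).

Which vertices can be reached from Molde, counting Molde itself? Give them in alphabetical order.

Bergen, Bodø, Hamar, Kristiansand, Molde, Narvik, Oslo, Stavanger, Tromsø

Start at Molde.
Its neighbours: Bodø, Tromsø.
Then their neighbours: Bergen, Kristiansand, Narvik, Stavanger.
Then next layer: Hamar, Oslo.
Every vertex is now reached.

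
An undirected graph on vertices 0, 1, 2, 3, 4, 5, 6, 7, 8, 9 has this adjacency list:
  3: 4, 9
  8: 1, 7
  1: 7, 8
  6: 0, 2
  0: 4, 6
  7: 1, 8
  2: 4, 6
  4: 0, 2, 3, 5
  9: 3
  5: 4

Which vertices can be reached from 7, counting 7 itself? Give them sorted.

Start at 7.
Its neighbours: 1, 8.
Nothing further is reachable.

1, 7, 8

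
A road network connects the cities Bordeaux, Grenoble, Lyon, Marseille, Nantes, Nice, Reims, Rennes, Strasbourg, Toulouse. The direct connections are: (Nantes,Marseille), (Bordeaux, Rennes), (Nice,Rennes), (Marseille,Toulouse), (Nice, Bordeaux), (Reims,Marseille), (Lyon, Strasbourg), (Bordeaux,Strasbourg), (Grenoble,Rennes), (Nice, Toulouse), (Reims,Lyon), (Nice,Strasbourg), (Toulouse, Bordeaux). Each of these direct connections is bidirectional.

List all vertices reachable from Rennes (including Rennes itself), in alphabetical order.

Bordeaux, Grenoble, Lyon, Marseille, Nantes, Nice, Reims, Rennes, Strasbourg, Toulouse

Start at Rennes.
Its neighbours: Bordeaux, Grenoble, Nice.
Then their neighbours: Strasbourg, Toulouse.
Then next layer: Lyon, Marseille.
Then next layer: Nantes, Reims.
Every vertex is now reached.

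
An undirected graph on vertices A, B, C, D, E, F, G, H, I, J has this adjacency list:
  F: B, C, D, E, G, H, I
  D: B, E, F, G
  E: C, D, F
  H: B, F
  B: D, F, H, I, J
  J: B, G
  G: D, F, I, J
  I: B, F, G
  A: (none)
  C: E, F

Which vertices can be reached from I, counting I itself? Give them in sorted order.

Start at I.
Its neighbours: B, F, G.
Then their neighbours: C, D, E, H, J.
Nothing further is reachable.

B, C, D, E, F, G, H, I, J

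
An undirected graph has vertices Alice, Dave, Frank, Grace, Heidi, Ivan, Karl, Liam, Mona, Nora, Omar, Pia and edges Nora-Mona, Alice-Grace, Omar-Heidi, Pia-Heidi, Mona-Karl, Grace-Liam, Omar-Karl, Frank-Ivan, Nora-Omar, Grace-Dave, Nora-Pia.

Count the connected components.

From Alice: component {Alice, Dave, Grace, Liam}.
From Frank: component {Frank, Ivan}.
From Heidi: component {Heidi, Karl, Mona, Nora, Omar, Pia}.
That's 3 components.

3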